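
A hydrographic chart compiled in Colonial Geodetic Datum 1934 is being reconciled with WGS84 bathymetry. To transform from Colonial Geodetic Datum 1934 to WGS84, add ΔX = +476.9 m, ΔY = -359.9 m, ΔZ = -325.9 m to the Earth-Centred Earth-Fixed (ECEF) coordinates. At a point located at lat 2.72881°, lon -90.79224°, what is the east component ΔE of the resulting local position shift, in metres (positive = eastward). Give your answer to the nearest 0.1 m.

At φ = 2.72881°, λ = -90.79224°: sin φ = 0.047609, cos φ = 0.998866, sin λ = -0.999904, cos λ = -0.013827.
ΔE = −sin λ·ΔX + cos λ·ΔY = −(-0.999904)·(476.9) + (-0.013827)·(-359.9) = 481.83 m.

ΔE = 481.8 m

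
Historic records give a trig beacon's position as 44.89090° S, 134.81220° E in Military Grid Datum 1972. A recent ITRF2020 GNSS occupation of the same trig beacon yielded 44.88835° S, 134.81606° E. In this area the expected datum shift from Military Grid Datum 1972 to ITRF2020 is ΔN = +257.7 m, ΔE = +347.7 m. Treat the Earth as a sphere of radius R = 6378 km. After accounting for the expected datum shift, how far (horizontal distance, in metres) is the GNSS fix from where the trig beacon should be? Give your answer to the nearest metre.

51 m

Observed coordinate differences: Δφ = +0.00255°, Δλ = +0.00386°.
Converting to metres (1° lat = 111317 m, cos φ = 0.708452): observed ΔN = 283.9 m, observed ΔE = 304.4 m.
Subtracting the expected shift leaves a residual of 283.9 − (257.7) = 26.2 m north and 304.4 − (347.7) = -43.3 m east.
Residual distance = √(26.2² + (-43.3)²) = 50.6 m.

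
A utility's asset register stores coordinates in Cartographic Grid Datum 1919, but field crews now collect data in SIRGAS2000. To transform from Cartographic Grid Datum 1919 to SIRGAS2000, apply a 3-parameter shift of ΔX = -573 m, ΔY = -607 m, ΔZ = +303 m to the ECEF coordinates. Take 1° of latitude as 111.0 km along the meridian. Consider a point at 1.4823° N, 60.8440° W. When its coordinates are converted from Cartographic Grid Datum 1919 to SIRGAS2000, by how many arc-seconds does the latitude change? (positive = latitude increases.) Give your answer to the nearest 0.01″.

sin φ = 0.025868, cos φ = 0.999665, sin λ = -0.873296, cos λ = 0.487189.
North component: ΔN = −sin φ cos λ·ΔX − sin φ sin λ·ΔY + cos φ·ΔZ = −(0.025868)(0.487189)(-573) − (0.025868)(-0.873296)(-607) + (0.999665)(303) = 296.41 m.
1° of latitude spans 111000 m, so Δφ = 296.41 / 111000 × 3600 = 9.613″.

Δφ = 9.61″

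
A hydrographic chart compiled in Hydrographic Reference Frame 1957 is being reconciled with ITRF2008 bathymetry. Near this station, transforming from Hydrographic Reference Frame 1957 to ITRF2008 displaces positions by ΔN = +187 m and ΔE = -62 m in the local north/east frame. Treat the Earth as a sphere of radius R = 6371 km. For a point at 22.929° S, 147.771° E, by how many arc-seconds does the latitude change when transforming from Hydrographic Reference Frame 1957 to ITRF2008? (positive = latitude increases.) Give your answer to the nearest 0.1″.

Δφ = 6.1″

On a sphere of radius R, 1 rad of latitude = R, so Δφ = ΔN / R = 187.0 / 6371000 = 2.9352e-05 rad = 6.054″.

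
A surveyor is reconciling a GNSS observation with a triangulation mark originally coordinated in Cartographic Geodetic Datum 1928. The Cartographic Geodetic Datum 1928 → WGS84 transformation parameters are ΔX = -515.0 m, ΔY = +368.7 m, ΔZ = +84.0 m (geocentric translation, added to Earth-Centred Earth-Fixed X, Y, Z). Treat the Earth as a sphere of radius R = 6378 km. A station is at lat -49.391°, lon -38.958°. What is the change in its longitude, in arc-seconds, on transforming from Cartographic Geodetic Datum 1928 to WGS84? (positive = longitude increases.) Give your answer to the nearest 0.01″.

Δλ = -1.84″

sin φ = -0.759169, cos φ = 0.650893, sin λ = -0.628751, cos λ = 0.777607.
East component: ΔE = −sin λ·ΔX + cos λ·ΔY = −(-0.628751)(-515.0) + (0.777607)(368.7) = -37.10 m.
1° of latitude spans πR/180 = 111317 m; at latitude φ, 1° of longitude spans that × cos φ = 72455.6 m, so Δλ = -37.10 / 72455.6 × 3600 = -1.843″.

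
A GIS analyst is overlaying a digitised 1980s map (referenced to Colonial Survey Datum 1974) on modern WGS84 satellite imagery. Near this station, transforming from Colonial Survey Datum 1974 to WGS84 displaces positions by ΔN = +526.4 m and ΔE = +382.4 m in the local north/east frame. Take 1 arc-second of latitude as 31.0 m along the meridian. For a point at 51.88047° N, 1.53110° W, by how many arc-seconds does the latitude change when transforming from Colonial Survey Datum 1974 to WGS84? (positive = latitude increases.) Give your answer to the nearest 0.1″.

Δφ = 17.0″

1″ of latitude = 31.00 m, so Δφ = 526.4 / 31.00 = 16.981″.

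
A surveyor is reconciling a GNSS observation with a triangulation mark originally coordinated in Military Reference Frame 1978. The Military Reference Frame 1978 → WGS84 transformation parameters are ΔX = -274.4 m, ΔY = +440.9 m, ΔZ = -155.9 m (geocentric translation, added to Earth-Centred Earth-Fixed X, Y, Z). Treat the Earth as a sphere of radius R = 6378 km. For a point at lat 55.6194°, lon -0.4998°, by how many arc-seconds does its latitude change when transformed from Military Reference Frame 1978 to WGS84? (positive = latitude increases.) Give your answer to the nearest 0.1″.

sin φ = 0.825305, cos φ = 0.564688, sin λ = -0.008723, cos λ = 0.999962.
North component: ΔN = −sin φ cos λ·ΔX − sin φ sin λ·ΔY + cos φ·ΔZ = −(0.825305)(0.999962)(-274.4) − (0.825305)(-0.008723)(440.9) + (0.564688)(-155.9) = 141.59 m.
1° of latitude spans πR/180 = 111317 m, so Δφ = 141.59 / 111317 × 3600 = 4.579″.

Δφ = 4.6″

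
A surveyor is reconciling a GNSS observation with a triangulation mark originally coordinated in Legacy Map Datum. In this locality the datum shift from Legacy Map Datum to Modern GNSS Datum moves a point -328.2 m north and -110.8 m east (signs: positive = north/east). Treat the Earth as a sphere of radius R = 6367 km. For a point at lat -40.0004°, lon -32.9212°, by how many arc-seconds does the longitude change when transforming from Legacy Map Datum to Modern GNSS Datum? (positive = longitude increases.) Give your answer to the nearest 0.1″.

Δλ = -4.7″

At latitude -40.0004°, cos φ = 0.766040.
One radian of longitude at latitude φ spans R cos φ, so Δλ = ΔE / (R cos φ) = -110.8 / (6367000 × 0.766040) = -2.2717e-05 rad = -4.686″.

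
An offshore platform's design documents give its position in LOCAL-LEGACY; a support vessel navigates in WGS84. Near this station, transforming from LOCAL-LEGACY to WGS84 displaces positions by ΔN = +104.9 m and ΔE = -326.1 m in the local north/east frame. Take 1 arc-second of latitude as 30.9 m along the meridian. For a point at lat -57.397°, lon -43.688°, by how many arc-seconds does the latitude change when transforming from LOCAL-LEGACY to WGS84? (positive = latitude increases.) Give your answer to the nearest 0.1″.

Δφ = 3.4″

1″ of latitude = 30.90 m, so Δφ = 104.9 / 30.90 = 3.395″.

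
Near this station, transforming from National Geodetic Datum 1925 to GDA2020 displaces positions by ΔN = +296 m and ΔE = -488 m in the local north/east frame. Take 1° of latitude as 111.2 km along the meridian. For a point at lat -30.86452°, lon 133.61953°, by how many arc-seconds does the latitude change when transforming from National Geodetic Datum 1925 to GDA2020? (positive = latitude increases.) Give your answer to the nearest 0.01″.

1° of latitude = 111.2 km, so Δφ = 296.0 / 111200 = 0.0026619° = 9.583″.

Δφ = 9.58″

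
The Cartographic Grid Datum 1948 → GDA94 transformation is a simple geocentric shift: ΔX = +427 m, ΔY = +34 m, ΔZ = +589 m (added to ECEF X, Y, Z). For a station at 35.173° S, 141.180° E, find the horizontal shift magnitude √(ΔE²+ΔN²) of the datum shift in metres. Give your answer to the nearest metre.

The local east axis at (φ, λ) is (−sin λ, cos λ, 0), so ΔE = −sin(141.180°)·427 + cos(141.180°)·34 = -294.17 m.
The local north axis is (−sin φ cos λ, −sin φ sin λ, cos φ), giving ΔN = -191.642 + 12.278 + 481.458 = 302.09 m.
Horizontal magnitude = √(ΔE² + ΔN²) = √((-294.17)² + 302.09²) = 421.66 m.

422 m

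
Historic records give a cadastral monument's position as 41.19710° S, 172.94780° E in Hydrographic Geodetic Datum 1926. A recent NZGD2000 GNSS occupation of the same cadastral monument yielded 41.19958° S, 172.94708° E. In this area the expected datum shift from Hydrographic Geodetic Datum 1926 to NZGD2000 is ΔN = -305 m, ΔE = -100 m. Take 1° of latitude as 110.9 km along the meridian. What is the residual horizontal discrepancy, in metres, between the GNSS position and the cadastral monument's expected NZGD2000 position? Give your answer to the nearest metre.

50 m

Observed coordinate differences: Δφ = -0.00248°, Δλ = -0.00072°.
Converting to metres (1° lat = 110900 m, cos φ = 0.752448): observed ΔN = -275.0 m, observed ΔE = -60.1 m.
Subtracting the expected shift leaves a residual of -275.0 − (-305) = 30.0 m north and -60.1 − (-100) = 39.9 m east.
Residual distance = √(30.0² + 39.9²) = 49.9 m.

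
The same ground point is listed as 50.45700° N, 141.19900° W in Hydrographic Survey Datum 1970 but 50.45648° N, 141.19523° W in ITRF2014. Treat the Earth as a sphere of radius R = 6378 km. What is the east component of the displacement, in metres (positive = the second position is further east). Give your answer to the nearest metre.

Δφ = 50.45648° − 50.45700° = -0.00052°; Δλ = -141.19523° − -141.19900° = +0.00377°.
1° along a meridian = πR/180 = 111317 m.
ΔN = Δφ × 111317 = -57.9 m; ΔE = Δλ × 111317 × cos(50.45700°) = +0.00377 × 111317 × 0.636657 = 267.2 m.

ΔE = 267 m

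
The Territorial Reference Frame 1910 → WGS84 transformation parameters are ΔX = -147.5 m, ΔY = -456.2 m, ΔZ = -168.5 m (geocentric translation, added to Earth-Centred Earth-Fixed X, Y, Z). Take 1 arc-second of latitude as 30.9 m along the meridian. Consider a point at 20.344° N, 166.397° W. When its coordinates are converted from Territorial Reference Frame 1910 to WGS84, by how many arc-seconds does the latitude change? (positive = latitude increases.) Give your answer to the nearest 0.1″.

sin φ = 0.347656, cos φ = 0.937622, sin λ = -0.235193, cos λ = -0.971949.
North component: ΔN = −sin φ cos λ·ΔX − sin φ sin λ·ΔY + cos φ·ΔZ = −(0.347656)(-0.971949)(-147.5) − (0.347656)(-0.235193)(-456.2) + (0.937622)(-168.5) = -245.13 m.
1° of latitude spans 3600 × 30.90 = 111240 m, so Δφ = -245.13 / 111240 × 3600 = -7.933″.

Δφ = -7.9″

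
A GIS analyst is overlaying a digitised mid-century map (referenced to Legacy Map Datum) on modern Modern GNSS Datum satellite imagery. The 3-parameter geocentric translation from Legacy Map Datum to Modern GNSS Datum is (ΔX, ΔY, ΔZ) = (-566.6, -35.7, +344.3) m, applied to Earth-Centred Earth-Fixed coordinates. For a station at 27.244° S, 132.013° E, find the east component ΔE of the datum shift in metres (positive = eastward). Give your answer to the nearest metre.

The local east axis at (φ, λ) is (−sin λ, cos λ, 0), so ΔE = −sin(132.013°)·(-566.6) + cos(132.013°)·(-35.7) = 444.87 m.

ΔE = 445 m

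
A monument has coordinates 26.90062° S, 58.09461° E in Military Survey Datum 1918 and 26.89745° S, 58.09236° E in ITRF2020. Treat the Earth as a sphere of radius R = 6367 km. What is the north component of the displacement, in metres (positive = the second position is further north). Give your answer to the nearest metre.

ΔN = 352 m

Δφ = -26.89745° − -26.90062° = +0.00317°; Δλ = 58.09236° − 58.09461° = -0.00225°.
1° along a meridian = πR/180 = 111125 m.
ΔN = Δφ × 111125 = 352.3 m; ΔE = Δλ × 111125 × cos(-26.90062°) = -0.00225 × 111125 × 0.891793 = -223.0 m.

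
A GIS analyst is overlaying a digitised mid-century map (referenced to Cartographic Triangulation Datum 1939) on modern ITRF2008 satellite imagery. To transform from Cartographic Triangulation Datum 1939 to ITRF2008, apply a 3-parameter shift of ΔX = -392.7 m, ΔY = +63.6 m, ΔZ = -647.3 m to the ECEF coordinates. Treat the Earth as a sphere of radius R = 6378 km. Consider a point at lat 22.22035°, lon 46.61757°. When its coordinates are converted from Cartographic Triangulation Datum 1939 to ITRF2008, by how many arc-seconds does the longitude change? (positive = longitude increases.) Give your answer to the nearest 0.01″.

sin φ = 0.378170, cos φ = 0.925736, sin λ = 0.726785, cos λ = 0.686865.
East component: ΔE = −sin λ·ΔX + cos λ·ΔY = −(0.726785)(-392.7) + (0.686865)(63.6) = 329.09 m.
1° of latitude spans πR/180 = 111317 m; at latitude φ, 1° of longitude spans that × cos φ = 103050.3 m, so Δλ = 329.09 / 103050.3 × 3600 = 11.497″.

Δλ = 11.50″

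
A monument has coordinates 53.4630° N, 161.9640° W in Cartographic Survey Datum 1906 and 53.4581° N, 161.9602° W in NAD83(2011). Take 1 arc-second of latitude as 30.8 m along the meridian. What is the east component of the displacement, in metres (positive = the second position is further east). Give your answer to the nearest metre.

ΔE = 251 m

Δφ = 53.4581° − 53.4630° = -0.0049°; Δλ = -161.9602° − -161.9640° = +0.0038°.
1° of latitude = 3600 × 30.80 = 110880 m.
ΔN = Δφ × 110880 = -543.3 m; ΔE = Δλ × 110880 × cos(53.4630°) = +0.0038 × 110880 × 0.595342 = 250.8 m.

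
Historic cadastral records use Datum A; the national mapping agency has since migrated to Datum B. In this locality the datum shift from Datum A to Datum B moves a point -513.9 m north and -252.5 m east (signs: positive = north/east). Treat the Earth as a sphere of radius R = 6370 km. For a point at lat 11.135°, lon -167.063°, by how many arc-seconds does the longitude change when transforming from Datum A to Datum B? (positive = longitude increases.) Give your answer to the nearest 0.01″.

At latitude 11.135°, cos φ = 0.981175.
One radian of longitude at latitude φ spans R cos φ, so Δλ = ΔE / (R cos φ) = -252.5 / (6370000 × 0.981175) = -4.0399e-05 rad = -8.333″.

Δλ = -8.33″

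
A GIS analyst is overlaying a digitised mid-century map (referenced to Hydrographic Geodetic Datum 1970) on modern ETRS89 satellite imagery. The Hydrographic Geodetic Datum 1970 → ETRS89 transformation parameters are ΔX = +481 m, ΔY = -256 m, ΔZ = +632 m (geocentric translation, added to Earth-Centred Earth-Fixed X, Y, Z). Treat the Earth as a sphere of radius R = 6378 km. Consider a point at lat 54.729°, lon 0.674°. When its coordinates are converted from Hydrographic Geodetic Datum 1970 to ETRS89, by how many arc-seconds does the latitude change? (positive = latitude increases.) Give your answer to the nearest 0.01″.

Δφ = -0.82″

sin φ = 0.816430, cos φ = 0.577444, sin λ = 0.011763, cos λ = 0.999931.
North component: ΔN = −sin φ cos λ·ΔX − sin φ sin λ·ΔY + cos φ·ΔZ = −(0.816430)(0.999931)(481) − (0.816430)(0.011763)(-256) + (0.577444)(632) = -25.27 m.
1° of latitude spans πR/180 = 111317 m, so Δφ = -25.27 / 111317 × 3600 = -0.817″.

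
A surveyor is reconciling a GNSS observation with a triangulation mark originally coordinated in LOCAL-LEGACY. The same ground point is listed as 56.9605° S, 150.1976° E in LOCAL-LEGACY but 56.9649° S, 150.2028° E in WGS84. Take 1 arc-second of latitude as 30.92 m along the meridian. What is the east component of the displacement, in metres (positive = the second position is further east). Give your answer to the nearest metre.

Δφ = -56.9649° − -56.9605° = -0.0044°; Δλ = 150.2028° − 150.1976° = +0.0052°.
1° of latitude = 3600 × 30.92 = 111312 m.
ΔN = Δφ × 111312 = -489.8 m; ΔE = Δλ × 111312 × cos(-56.9605°) = +0.0052 × 111312 × 0.545217 = 315.6 m.

ΔE = 316 m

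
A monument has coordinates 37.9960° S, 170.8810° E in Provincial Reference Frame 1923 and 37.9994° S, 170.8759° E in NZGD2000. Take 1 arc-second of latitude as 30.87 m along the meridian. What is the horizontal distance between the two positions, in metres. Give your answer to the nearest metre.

585 m

Δφ = -37.9994° − -37.9960° = -0.0034°; Δλ = 170.8759° − 170.8810° = -0.0051°.
1° of latitude = 3600 × 30.87 = 111132 m.
ΔN = Δφ × 111132 = -377.8 m; ΔE = Δλ × 111132 × cos(-37.9960°) = -0.0051 × 111132 × 0.788054 = -446.6 m.
Distance = √(ΔE² + ΔN²) = √((-446.6)² + (-377.8)²) = 585.0 m.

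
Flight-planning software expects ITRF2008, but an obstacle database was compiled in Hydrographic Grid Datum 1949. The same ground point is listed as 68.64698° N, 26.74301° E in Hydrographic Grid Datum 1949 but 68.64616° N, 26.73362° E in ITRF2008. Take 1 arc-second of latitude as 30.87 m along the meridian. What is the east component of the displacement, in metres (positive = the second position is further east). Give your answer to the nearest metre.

Δφ = 68.64616° − 68.64698° = -0.00082°; Δλ = 26.73362° − 26.74301° = -0.00939°.
1° of latitude = 3600 × 30.87 = 111132 m.
ΔN = Δφ × 111132 = -91.1 m; ΔE = Δλ × 111132 × cos(68.64698°) = -0.00939 × 111132 × 0.364113 = -380.0 m.

ΔE = -380 m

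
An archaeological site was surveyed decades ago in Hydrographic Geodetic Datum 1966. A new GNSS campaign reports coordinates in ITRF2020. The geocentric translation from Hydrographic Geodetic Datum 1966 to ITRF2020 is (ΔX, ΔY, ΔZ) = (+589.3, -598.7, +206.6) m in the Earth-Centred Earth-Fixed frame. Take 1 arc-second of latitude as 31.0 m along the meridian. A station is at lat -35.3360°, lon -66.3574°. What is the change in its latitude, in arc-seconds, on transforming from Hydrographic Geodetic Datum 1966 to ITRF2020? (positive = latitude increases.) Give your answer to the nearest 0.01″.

sin φ = -0.578370, cos φ = 0.815774, sin λ = -0.916065, cos λ = 0.401030.
North component: ΔN = −sin φ cos λ·ΔX − sin φ sin λ·ΔY + cos φ·ΔZ = −(-0.578370)(0.401030)(589.3) − (-0.578370)(-0.916065)(-598.7) + (0.815774)(206.6) = 622.43 m.
1° of latitude spans 3600 × 31.00 = 111600 m, so Δφ = 622.43 / 111600 × 3600 = 20.078″.

Δφ = 20.08″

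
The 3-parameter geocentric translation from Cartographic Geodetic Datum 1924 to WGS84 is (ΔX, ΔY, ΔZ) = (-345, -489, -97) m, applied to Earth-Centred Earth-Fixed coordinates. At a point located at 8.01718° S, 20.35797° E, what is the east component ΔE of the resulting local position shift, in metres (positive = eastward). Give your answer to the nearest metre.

At φ = -8.01718°, λ = 20.35797°: sin φ = -0.139470, cos φ = 0.990226, sin λ = 0.347884, cos λ = 0.937537.
ΔE = −sin λ·ΔX + cos λ·ΔY = −(0.347884)·(-345) + (0.937537)·(-489) = -338.44 m.

ΔE = -338 m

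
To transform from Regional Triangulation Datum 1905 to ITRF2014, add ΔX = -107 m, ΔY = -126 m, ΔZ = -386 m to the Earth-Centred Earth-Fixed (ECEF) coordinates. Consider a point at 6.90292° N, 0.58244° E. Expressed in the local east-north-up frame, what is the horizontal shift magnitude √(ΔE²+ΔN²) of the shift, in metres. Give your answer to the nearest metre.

391 m

The local east axis at (φ, λ) is (−sin λ, cos λ, 0), so ΔE = −sin(0.58244°)·(-107) + cos(0.58244°)·(-126) = -124.91 m.
The local north axis is (−sin φ cos λ, −sin φ sin λ, cos φ), giving ΔN = 12.859 + 0.154 − 383.202 = -370.19 m.
Horizontal magnitude = √(ΔE² + ΔN²) = √((-124.91)² + (-370.19)²) = 390.69 m.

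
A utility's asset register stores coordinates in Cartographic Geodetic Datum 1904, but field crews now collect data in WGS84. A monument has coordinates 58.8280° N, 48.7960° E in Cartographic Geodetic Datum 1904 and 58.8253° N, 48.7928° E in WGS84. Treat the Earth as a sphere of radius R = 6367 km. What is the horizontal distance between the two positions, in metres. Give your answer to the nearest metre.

352 m

Δφ = 58.8253° − 58.8280° = -0.0027°; Δλ = 48.7928° − 48.7960° = -0.0032°.
1° along a meridian = πR/180 = 111125 m.
ΔN = Δφ × 111125 = -300.0 m; ΔE = Δλ × 111125 × cos(58.8280°) = -0.0032 × 111125 × 0.517609 = -184.1 m.
Distance = √(ΔE² + ΔN²) = √((-184.1)² + (-300.0)²) = 352.0 m.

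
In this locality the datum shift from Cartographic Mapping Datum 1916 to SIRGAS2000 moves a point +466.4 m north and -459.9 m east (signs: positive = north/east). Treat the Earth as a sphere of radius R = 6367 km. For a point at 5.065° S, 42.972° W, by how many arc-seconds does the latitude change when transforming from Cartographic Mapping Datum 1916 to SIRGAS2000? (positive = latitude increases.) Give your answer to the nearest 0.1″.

On a sphere of radius R, 1 rad of latitude = R, so Δφ = ΔN / R = 466.4 / 6367000 = 7.3253e-05 rad = 15.109″.

Δφ = 15.1″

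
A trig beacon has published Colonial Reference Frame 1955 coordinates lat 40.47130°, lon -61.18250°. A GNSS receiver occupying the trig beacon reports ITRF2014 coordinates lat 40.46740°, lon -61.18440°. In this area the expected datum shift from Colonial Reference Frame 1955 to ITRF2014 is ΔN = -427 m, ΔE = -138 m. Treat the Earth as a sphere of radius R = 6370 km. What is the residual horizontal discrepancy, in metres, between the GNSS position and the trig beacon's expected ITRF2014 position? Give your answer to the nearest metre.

Observed coordinate differences: Δφ = -0.00390°, Δλ = -0.00190°.
Converting to metres (1° lat = 111177 m, cos φ = 0.760731): observed ΔN = -433.6 m, observed ΔE = -160.7 m.
Subtracting the expected shift leaves a residual of -433.6 − (-427) = -6.6 m north and -160.7 − (-138) = -22.7 m east.
Residual distance = √((-6.6)² + (-22.7)²) = 23.6 m.

24 m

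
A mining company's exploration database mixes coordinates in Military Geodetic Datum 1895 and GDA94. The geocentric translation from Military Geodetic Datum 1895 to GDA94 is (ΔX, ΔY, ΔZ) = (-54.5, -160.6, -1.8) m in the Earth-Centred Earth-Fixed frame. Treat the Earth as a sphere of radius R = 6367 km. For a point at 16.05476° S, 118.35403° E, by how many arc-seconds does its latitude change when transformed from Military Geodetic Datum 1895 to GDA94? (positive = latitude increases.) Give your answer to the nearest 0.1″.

sin φ = -0.276556, cos φ = 0.960998, sin λ = 0.880030, cos λ = -0.474918.
North component: ΔN = −sin φ cos λ·ΔX − sin φ sin λ·ΔY + cos φ·ΔZ = −(-0.276556)(-0.474918)(-54.5) − (-0.276556)(0.880030)(-160.6) + (0.960998)(-1.8) = -33.66 m.
1° of latitude spans πR/180 = 111125 m, so Δφ = -33.66 / 111125 × 3600 = -1.090″.

Δφ = -1.1″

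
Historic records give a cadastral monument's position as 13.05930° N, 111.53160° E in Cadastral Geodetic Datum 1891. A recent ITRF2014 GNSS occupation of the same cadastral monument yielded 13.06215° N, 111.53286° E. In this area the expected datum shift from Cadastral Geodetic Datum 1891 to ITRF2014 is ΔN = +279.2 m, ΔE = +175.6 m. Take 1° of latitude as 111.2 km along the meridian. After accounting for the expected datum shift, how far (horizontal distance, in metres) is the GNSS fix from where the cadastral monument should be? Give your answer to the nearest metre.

54 m

Observed coordinate differences: Δφ = +0.00285°, Δλ = +0.00126°.
Converting to metres (1° lat = 111200 m, cos φ = 0.974137): observed ΔN = 316.9 m, observed ΔE = 136.5 m.
Subtracting the expected shift leaves a residual of 316.9 − (279.2) = 37.7 m north and 136.5 − (175.6) = -39.1 m east.
Residual distance = √(37.7² + (-39.1)²) = 54.3 m.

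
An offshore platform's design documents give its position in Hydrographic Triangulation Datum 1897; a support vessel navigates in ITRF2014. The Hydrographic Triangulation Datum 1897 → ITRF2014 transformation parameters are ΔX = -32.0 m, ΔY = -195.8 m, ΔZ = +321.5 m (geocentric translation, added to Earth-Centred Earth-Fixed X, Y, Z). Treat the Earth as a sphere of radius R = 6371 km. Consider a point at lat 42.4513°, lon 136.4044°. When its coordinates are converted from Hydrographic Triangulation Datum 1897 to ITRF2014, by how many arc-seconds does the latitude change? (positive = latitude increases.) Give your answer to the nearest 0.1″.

sin φ = 0.674963, cos φ = 0.737851, sin λ = 0.689564, cos λ = -0.724225.
North component: ΔN = −sin φ cos λ·ΔX − sin φ sin λ·ΔY + cos φ·ΔZ = −(0.674963)(-0.724225)(-32.0) − (0.674963)(0.689564)(-195.8) + (0.737851)(321.5) = 312.71 m.
1° of latitude spans πR/180 = 111195 m, so Δφ = 312.71 / 111195 × 3600 = 10.124″.

Δφ = 10.1″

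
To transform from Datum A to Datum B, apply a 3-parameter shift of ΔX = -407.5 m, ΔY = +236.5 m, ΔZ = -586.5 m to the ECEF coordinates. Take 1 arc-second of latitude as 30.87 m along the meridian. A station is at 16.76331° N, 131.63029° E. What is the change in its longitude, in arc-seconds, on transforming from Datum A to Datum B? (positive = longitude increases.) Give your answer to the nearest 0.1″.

sin φ = 0.288419, cos φ = 0.957504, sin λ = 0.747447, cos λ = -0.664321.
East component: ΔE = −sin λ·ΔX + cos λ·ΔY = −(0.747447)(-407.5) + (-0.664321)(236.5) = 147.47 m.
1° of latitude spans 3600 × 30.87 = 111132 m; at latitude φ, 1° of longitude spans that × cos φ = 106409.4 m, so Δλ = 147.47 / 106409.4 × 3600 = 4.989″.

Δλ = 5.0″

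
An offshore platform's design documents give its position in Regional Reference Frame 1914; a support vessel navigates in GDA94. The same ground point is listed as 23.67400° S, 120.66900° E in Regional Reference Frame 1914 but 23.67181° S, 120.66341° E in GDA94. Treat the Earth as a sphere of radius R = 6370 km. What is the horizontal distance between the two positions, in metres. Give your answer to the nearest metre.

619 m

Δφ = -23.67181° − -23.67400° = +0.00219°; Δλ = 120.66341° − 120.66900° = -0.00559°.
1° along a meridian = πR/180 = 111177 m.
ΔN = Δφ × 111177 = 243.5 m; ΔE = Δλ × 111177 × cos(-23.67400°) = -0.00559 × 111177 × 0.915845 = -569.2 m.
Distance = √(ΔE² + ΔN²) = √((-569.2)² + 243.5²) = 619.1 m.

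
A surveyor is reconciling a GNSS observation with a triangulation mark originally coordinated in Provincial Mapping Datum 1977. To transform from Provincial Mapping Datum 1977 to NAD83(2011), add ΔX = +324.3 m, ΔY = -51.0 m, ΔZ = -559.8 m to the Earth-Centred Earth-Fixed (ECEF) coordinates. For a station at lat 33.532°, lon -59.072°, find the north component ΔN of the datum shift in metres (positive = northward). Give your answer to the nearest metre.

ΔN = -583 m

At φ = 33.532°, λ = -59.072°: sin φ = 0.552403, cos φ = 0.833577, sin λ = -0.857814, cos λ = 0.513961.
ΔN = −sin φ cos λ·ΔX − sin φ sin λ·ΔY + cos φ·ΔZ = −(0.552403)(0.513961)(324.3) − (0.552403)(-0.857814)(-51.0) + (0.833577)(-559.8) = -582.88 m.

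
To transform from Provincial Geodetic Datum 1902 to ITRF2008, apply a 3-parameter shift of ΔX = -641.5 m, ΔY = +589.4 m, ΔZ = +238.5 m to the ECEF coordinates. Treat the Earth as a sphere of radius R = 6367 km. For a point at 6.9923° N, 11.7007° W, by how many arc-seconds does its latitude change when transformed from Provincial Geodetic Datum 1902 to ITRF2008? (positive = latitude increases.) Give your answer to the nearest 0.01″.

Δφ = 10.62″

sin φ = 0.121736, cos φ = 0.992563, sin λ = -0.202799, cos λ = 0.979220.
North component: ΔN = −sin φ cos λ·ΔX − sin φ sin λ·ΔY + cos φ·ΔZ = −(0.121736)(0.979220)(-641.5) − (0.121736)(-0.202799)(589.4) + (0.992563)(238.5) = 327.75 m.
1° of latitude spans πR/180 = 111125 m, so Δφ = 327.75 / 111125 × 3600 = 10.618″.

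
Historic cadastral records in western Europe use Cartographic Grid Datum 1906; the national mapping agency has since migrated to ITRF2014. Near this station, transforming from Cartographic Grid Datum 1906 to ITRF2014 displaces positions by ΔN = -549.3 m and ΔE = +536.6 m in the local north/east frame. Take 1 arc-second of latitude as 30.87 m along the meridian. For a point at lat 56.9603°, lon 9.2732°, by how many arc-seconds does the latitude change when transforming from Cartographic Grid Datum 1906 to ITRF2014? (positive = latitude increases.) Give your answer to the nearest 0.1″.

1″ of latitude = 30.87 m, so Δφ = -549.3 / 30.87 = -17.794″.

Δφ = -17.8″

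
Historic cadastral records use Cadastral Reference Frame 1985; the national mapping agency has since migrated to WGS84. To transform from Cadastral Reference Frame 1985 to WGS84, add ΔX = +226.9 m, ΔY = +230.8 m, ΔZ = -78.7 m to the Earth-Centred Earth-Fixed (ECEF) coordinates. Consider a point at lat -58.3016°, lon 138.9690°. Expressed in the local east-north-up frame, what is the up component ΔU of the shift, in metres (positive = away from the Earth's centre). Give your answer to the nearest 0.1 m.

At φ = -58.3016°, λ = 138.9690°: sin φ = -0.850826, cos φ = 0.525448, sin λ = 0.656467, cos λ = -0.754355.
ΔU = cos φ cos λ·ΔX + cos φ sin λ·ΔY + sin φ·ΔZ = (0.525448)(-0.754355)(226.9) + (0.525448)(0.656467)(230.8) + (-0.850826)(-78.7) = 56.63 m.

ΔU = 56.6 m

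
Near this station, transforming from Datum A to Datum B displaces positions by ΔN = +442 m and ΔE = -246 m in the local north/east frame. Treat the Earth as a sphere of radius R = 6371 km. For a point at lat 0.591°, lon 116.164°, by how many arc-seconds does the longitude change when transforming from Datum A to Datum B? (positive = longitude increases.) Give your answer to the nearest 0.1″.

At latitude 0.591°, cos φ = 0.999947.
One radian of longitude at latitude φ spans R cos φ, so Δλ = ΔE / (R cos φ) = -246.0 / (6371000 × 0.999947) = -3.8615e-05 rad = -7.965″.

Δλ = -8.0″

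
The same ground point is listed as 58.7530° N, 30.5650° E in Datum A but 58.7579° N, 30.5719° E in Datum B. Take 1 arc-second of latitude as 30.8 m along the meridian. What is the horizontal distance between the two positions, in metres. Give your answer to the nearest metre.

Δφ = 58.7579° − 58.7530° = +0.0049°; Δλ = 30.5719° − 30.5650° = +0.0069°.
1° of latitude = 3600 × 30.80 = 110880 m.
ΔN = Δφ × 110880 = 543.3 m; ΔE = Δλ × 110880 × cos(58.7530°) = +0.0069 × 110880 × 0.518728 = 396.9 m.
Distance = √(ΔE² + ΔN²) = √(396.9² + 543.3²) = 672.8 m.

673 m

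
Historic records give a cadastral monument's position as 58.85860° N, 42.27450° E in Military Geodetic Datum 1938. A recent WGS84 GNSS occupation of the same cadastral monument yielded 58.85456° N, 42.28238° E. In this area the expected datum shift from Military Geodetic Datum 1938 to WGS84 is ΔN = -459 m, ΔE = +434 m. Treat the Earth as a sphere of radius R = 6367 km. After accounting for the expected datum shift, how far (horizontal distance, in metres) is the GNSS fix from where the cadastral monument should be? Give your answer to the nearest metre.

Observed coordinate differences: Δφ = -0.00404°, Δλ = +0.00788°.
Converting to metres (1° lat = 111125 m, cos φ = 0.517152): observed ΔN = -448.9 m, observed ΔE = 452.9 m.
Subtracting the expected shift leaves a residual of -448.9 − (-459) = 10.1 m north and 452.9 − (434) = 18.9 m east.
Residual distance = √(10.1² + 18.9²) = 21.4 m.

21 m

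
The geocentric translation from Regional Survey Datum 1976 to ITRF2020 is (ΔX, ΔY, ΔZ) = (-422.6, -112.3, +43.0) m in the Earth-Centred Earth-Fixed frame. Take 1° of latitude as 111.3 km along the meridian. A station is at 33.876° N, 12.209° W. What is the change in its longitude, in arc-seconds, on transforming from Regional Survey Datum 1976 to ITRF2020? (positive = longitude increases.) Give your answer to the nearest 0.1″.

sin φ = 0.557397, cos φ = 0.830246, sin λ = -0.211478, cos λ = 0.977383.
East component: ΔE = −sin λ·ΔX + cos λ·ΔY = −(-0.211478)(-422.6) + (0.977383)(-112.3) = -199.13 m.
1° of latitude spans 111300 m; at latitude φ, 1° of longitude spans that × cos φ = 92406.4 m, so Δλ = -199.13 / 92406.4 × 3600 = -7.758″.

Δλ = -7.8″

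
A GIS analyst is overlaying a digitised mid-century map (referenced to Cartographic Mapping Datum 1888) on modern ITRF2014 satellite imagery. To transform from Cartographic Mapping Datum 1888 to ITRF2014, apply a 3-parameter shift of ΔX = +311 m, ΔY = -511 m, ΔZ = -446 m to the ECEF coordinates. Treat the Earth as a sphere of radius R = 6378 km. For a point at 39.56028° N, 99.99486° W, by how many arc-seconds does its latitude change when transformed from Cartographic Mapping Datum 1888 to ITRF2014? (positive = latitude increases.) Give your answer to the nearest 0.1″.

Δφ = -20.4″

sin φ = 0.636890, cos φ = 0.770955, sin λ = -0.984823, cos λ = -0.173560.
North component: ΔN = −sin φ cos λ·ΔX − sin φ sin λ·ΔY + cos φ·ΔZ = −(0.636890)(-0.173560)(311) − (0.636890)(-0.984823)(-511) + (0.770955)(-446) = -629.98 m.
1° of latitude spans πR/180 = 111317 m, so Δφ = -629.98 / 111317 × 3600 = -20.374″.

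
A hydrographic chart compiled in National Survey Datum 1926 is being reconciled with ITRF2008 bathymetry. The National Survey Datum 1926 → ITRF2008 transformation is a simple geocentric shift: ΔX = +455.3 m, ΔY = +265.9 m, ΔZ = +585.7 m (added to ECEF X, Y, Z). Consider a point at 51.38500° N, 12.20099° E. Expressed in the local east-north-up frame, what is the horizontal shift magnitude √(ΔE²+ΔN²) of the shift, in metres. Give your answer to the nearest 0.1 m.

At φ = 51.38500°, λ = 12.20099°: sin φ = 0.781357, cos φ = 0.624084, sin λ = 0.211342, cos λ = 0.977412.
ΔE = −sin λ·ΔX + cos λ·ΔY = −(0.211342)·(455.3) + (0.977412)·(265.9) = 163.67 m.
ΔN = −sin φ cos λ·ΔX − sin φ sin λ·ΔY + cos φ·ΔZ = −(0.781357)(0.977412)(455.3) − (0.781357)(0.211342)(265.9) + (0.624084)(585.7) = -26.10 m.
Horizontal magnitude = √(ΔE² + ΔN²) = √(163.67² + (-26.10)²) = 165.74 m.

165.7 m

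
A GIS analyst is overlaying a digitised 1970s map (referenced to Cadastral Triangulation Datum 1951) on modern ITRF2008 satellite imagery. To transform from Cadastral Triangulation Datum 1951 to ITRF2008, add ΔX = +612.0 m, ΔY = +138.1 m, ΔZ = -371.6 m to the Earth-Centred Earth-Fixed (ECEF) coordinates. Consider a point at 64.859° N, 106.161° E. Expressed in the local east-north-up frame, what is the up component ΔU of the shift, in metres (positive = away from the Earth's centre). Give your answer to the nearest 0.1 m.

At φ = 64.859°, λ = 106.161°: sin φ = 0.905265, cos φ = 0.424847, sin λ = 0.960483, cos λ = -0.278337.
ΔU = cos φ cos λ·ΔX + cos φ sin λ·ΔY + sin φ·ΔZ = (0.424847)(-0.278337)(612.0) + (0.424847)(0.960483)(138.1) + (0.905265)(-371.6) = -352.41 m.

ΔU = -352.4 m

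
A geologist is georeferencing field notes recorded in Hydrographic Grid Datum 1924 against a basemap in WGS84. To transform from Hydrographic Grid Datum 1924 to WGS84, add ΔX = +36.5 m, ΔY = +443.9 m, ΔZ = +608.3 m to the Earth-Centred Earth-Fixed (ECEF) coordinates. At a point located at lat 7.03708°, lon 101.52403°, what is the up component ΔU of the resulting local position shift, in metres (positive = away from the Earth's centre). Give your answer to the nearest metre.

ΔU = 499 m

The local up (radial) axis is (cos φ cos λ, cos φ sin λ, sin φ), giving ΔU = -7.237 + 431.675 + 74.524 = 498.96 m.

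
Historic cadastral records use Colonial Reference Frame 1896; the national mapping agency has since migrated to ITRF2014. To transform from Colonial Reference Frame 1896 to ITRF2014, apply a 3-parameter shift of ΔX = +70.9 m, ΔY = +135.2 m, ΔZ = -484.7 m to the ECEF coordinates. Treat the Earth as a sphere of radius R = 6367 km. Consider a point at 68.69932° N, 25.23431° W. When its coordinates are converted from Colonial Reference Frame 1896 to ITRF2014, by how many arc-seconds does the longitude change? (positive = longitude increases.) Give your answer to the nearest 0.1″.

sin φ = 0.931687, cos φ = 0.363262, sin λ = -0.426321, cos λ = 0.904572.
East component: ΔE = −sin λ·ΔX + cos λ·ΔY = −(-0.426321)(70.9) + (0.904572)(135.2) = 152.52 m.
1° of latitude spans πR/180 = 111125 m; at latitude φ, 1° of longitude spans that × cos φ = 40367.6 m, so Δλ = 152.52 / 40367.6 × 3600 = 13.602″.

Δλ = 13.6″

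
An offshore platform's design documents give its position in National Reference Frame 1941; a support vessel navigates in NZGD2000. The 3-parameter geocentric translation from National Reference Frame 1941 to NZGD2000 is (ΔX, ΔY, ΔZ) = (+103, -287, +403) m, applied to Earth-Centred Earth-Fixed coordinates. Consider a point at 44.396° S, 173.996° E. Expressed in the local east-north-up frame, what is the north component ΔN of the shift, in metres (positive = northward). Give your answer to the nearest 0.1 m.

ΔN = 195.3 m

At φ = -44.396°, λ = 173.996°: sin φ = -0.699613, cos φ = 0.714522, sin λ = 0.104598, cos λ = -0.994515.
ΔN = −sin φ cos λ·ΔX − sin φ sin λ·ΔY + cos φ·ΔZ = −(-0.699613)(-0.994515)(103) − (-0.699613)(0.104598)(-287) + (0.714522)(403) = 195.29 m.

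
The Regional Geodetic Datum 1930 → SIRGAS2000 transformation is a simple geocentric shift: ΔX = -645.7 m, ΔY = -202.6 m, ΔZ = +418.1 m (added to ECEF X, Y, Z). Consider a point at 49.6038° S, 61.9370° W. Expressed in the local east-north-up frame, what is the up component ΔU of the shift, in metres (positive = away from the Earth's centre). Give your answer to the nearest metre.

ΔU = -399 m

At φ = -49.6038°, λ = -61.9370°: sin φ = -0.761581, cos φ = 0.648069, sin λ = -0.882431, cos λ = 0.470442.
ΔU = cos φ cos λ·ΔX + cos φ sin λ·ΔY + sin φ·ΔZ = (0.648069)(0.470442)(-645.7) + (0.648069)(-0.882431)(-202.6) + (-0.761581)(418.1) = -399.42 m.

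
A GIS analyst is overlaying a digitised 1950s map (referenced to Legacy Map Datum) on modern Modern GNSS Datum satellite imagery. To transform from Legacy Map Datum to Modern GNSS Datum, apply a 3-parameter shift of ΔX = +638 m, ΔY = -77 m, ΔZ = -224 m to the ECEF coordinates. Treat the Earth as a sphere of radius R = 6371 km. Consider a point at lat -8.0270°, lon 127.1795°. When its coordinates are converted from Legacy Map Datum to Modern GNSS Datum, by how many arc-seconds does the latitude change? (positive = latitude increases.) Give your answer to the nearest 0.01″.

Δφ = -9.20″

sin φ = -0.139640, cos φ = 0.990202, sin λ = 0.796746, cos λ = -0.604314.
North component: ΔN = −sin φ cos λ·ΔX − sin φ sin λ·ΔY + cos φ·ΔZ = −(-0.139640)(-0.604314)(638) − (-0.139640)(0.796746)(-77) + (0.990202)(-224) = -284.21 m.
1° of latitude spans πR/180 = 111195 m, so Δφ = -284.21 / 111195 × 3600 = -9.201″.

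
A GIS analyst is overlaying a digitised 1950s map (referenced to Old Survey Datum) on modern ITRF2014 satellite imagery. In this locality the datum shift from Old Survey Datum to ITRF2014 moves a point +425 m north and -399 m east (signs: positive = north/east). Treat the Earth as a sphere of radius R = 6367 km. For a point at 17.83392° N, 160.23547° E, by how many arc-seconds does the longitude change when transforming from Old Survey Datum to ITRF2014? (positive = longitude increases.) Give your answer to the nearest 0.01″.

Δλ = -13.58″

At latitude 17.83392°, cos φ = 0.951948.
One radian of longitude at latitude φ spans R cos φ, so Δλ = ΔE / (R cos φ) = -399.0 / (6367000 × 0.951948) = -6.5830e-05 rad = -13.578″.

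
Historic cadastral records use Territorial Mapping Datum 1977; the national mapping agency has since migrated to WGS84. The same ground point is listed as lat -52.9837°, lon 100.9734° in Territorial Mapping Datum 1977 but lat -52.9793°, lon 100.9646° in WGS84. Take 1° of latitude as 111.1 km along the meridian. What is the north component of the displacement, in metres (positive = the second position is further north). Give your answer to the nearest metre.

Δφ = -52.9793° − -52.9837° = +0.0044°; Δλ = 100.9646° − 100.9734° = -0.0088°.
ΔN = Δφ × 111100 = 488.8 m; ΔE = Δλ × 111100 × cos(-52.9837°) = -0.0088 × 111100 × 0.602042 = -588.6 m.

ΔN = 489 m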